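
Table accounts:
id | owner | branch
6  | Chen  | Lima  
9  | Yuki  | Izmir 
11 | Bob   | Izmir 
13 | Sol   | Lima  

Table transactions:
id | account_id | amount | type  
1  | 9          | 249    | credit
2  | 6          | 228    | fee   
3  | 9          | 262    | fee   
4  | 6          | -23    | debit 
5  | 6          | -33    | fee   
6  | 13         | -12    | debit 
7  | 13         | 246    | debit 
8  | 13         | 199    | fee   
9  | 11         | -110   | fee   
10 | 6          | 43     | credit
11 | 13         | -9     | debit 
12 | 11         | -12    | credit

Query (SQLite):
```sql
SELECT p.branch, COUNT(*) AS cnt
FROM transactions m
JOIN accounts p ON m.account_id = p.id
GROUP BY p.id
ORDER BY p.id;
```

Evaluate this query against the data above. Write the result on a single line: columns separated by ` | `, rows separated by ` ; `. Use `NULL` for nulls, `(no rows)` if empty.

Lima | 4 ; Izmir | 2 ; Izmir | 2 ; Lima | 4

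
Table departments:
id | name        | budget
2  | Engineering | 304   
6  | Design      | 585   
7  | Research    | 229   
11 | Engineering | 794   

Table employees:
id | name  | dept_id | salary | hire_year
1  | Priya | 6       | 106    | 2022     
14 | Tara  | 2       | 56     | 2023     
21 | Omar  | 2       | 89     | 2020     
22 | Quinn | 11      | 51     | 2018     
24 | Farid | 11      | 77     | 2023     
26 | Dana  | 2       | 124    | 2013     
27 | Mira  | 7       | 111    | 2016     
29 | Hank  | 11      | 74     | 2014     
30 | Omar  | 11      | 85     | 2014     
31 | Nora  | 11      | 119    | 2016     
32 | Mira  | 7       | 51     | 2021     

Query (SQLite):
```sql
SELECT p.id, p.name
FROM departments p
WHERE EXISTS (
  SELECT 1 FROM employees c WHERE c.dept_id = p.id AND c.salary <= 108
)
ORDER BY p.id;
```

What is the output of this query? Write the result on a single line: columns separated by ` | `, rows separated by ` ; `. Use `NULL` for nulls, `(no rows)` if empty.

2 | Engineering ; 6 | Design ; 7 | Research ; 11 | Engineering

For each departments row, check whether any employees with matching dept_id has salary <= 108.
Keep rows where that is true.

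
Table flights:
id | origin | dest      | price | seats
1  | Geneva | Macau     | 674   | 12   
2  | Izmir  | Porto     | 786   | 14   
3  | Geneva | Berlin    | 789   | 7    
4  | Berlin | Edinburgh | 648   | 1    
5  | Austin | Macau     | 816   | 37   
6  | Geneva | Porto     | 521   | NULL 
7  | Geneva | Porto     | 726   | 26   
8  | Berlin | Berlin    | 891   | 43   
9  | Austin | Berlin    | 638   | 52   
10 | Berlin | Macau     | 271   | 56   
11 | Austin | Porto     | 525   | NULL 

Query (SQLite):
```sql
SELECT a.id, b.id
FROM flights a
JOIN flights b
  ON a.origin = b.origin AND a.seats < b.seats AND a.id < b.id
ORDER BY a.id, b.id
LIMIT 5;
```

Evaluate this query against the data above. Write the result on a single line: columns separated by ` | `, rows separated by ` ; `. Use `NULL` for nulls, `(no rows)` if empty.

1 | 7 ; 3 | 7 ; 4 | 8 ; 4 | 10 ; 5 | 9

Pairs (a,b) with same origin, a.seats < b.seats, a.id < b.id.
origin groups: Austin:{5,9,11} Berlin:{4,8,10} Geneva:{1,3,6,7} Izmir:{2}
Ordered by (a.id, b.id); first 5.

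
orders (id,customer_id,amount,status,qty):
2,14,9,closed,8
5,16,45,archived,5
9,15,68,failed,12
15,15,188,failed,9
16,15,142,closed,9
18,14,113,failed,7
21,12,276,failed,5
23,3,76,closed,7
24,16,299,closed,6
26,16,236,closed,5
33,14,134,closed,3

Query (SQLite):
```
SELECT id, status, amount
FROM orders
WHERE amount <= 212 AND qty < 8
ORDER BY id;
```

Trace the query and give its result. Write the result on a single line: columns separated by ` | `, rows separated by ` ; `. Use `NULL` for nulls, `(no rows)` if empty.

5 | archived | 45 ; 18 | failed | 113 ; 23 | closed | 76 ; 33 | closed | 134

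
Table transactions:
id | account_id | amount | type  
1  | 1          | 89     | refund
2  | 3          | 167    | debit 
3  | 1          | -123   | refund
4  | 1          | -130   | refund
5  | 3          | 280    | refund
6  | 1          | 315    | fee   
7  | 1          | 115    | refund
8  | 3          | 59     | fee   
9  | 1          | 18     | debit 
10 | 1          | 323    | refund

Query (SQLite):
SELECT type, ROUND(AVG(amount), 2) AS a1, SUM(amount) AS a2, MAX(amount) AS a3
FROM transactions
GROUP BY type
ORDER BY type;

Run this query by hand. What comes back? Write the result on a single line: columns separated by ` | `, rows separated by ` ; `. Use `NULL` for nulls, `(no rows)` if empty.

debit | 92.5 | 185 | 167 ; fee | 187 | 374 | 315 ; refund | 92.33 | 554 | 323

Group transactions by type.
Per group compute: ROUND(AVG(amount), 2), SUM(amount), MAX(amount).
  debit: ids {2, 9} → ROUND(AVG(amount), 2)=92.5, SUM(amount)=185, MAX(amount)=167
  fee: ids {6, 8} → ROUND(AVG(amount), 2)=187, SUM(amount)=374, MAX(amount)=315
  refund: ids {1, 3, 4, 5, 7, 10} → ROUND(AVG(amount), 2)=92.33, SUM(amount)=554, MAX(amount)=323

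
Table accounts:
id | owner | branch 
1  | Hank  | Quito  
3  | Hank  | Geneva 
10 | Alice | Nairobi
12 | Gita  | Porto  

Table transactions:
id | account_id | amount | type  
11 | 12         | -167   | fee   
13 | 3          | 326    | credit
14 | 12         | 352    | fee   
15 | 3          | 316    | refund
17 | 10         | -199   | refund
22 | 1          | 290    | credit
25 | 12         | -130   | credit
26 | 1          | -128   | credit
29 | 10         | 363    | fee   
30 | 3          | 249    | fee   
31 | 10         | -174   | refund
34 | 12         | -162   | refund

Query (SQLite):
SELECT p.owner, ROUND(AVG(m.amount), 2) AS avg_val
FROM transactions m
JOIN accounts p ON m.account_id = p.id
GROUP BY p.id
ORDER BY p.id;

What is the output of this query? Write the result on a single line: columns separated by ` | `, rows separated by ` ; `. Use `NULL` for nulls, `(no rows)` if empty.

Hank | 81 ; Hank | 297 ; Alice | -3.33 ; Gita | -26.75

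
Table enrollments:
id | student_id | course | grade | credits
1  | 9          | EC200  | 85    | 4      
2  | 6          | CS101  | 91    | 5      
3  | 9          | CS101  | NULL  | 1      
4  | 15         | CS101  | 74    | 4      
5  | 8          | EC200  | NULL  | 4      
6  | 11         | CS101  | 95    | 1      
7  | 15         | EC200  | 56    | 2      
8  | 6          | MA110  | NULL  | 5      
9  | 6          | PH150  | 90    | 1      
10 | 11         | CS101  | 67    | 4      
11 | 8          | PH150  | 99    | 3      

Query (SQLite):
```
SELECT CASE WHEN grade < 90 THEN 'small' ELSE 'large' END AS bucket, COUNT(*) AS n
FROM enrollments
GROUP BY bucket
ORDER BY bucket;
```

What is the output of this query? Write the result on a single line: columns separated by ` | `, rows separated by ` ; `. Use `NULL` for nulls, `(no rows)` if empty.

Bucket rows by grade < 90 → 'small' else 'large'; count each bucket.
NULL < 90 is unknown, so NULL grade falls into ELSE → 'large'.

large | 7 ; small | 4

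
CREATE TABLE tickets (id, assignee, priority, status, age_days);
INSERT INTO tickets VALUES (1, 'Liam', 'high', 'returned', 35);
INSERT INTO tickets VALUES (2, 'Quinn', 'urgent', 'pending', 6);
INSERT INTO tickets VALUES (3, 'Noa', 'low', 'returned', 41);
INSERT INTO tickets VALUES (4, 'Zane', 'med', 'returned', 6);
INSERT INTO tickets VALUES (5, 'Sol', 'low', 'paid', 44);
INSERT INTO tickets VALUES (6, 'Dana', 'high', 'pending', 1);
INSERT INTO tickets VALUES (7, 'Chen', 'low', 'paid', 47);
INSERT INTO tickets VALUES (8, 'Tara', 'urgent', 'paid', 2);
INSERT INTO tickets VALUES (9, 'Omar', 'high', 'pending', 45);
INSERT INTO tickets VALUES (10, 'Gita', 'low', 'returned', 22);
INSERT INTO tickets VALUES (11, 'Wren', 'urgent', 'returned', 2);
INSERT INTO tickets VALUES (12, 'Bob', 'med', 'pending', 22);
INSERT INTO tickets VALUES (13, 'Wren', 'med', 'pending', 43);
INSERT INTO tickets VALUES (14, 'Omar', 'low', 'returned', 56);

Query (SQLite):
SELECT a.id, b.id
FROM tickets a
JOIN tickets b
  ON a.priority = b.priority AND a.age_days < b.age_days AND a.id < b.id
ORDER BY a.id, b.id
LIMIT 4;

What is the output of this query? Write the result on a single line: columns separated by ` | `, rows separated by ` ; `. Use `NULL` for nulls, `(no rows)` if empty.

1 | 9 ; 3 | 5 ; 3 | 7 ; 3 | 14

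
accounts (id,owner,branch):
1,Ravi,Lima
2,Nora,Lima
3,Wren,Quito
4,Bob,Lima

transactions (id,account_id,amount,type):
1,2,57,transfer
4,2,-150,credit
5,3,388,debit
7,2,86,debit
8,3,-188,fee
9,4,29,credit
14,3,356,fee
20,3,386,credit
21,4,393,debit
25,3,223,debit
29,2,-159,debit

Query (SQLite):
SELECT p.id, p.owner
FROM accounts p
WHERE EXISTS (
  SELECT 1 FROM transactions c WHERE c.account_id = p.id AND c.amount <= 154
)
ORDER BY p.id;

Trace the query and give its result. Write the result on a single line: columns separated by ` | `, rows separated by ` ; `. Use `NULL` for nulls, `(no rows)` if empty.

2 | Nora ; 3 | Wren ; 4 | Bob

For each accounts row, check whether any transactions with matching account_id has amount <= 154.
Keep rows where that is true.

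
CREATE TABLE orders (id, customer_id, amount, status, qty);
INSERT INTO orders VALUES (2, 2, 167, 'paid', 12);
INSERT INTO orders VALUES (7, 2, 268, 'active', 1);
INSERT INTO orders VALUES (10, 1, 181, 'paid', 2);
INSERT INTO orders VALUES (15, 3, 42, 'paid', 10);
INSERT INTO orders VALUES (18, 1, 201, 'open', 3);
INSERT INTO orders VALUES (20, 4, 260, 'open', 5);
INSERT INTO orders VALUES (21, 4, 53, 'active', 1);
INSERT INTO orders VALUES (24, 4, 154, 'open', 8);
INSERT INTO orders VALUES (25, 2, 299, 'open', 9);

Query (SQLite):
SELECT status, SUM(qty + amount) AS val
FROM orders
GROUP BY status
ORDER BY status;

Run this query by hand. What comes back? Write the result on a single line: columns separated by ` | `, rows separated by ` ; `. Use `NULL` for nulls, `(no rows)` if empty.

For each row compute qty + amount.
Group by status; take SUM of the expression per group.
  active: ids {7, 21} → SUM(qty + amount)=323
  open: ids {18, 20, 24, 25} → SUM(qty + amount)=939
  paid: ids {2, 10, 15} → SUM(qty + amount)=414

active | 323 ; open | 939 ; paid | 414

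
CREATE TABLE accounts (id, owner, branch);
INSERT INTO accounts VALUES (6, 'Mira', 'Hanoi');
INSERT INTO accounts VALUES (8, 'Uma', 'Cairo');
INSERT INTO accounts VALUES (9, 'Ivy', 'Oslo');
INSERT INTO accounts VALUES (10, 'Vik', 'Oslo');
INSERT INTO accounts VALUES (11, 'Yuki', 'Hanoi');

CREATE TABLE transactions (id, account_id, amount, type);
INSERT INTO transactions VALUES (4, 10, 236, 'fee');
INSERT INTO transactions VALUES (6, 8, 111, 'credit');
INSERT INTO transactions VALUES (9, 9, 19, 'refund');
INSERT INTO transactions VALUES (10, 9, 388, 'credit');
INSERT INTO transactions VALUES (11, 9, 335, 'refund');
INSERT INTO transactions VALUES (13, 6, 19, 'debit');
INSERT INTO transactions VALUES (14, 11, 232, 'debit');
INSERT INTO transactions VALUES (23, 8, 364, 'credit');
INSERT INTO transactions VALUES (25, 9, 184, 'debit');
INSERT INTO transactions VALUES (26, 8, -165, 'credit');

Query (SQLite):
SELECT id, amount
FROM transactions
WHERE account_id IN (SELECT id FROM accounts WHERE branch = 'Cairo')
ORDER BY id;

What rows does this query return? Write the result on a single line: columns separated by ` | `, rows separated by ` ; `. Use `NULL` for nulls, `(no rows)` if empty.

Inner query: accounts.id where branch = 'Cairo'.
Outer: keep transactions rows whose account_id is in that set.
Inner query → {8}

6 | 111 ; 23 | 364 ; 26 | -165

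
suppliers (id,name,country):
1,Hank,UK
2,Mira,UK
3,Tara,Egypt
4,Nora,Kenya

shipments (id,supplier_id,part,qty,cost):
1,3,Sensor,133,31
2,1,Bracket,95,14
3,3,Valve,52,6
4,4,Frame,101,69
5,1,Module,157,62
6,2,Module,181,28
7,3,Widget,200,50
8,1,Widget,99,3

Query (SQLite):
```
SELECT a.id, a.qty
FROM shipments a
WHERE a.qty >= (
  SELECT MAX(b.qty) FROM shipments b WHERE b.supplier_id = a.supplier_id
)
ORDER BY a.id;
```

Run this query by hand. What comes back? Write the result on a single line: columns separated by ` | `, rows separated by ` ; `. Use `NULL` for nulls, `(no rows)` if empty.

For each shipments row a, compute MAX(qty) over rows sharing a.supplier_id.
Keep row a if a.qty >= that per-group MAX.
  supplier_id=1: MAX(qty) = 157
  supplier_id=2: MAX(qty) = 181
  supplier_id=3: MAX(qty) = 200
  supplier_id=4: MAX(qty) = 101

4 | 101 ; 5 | 157 ; 6 | 181 ; 7 | 200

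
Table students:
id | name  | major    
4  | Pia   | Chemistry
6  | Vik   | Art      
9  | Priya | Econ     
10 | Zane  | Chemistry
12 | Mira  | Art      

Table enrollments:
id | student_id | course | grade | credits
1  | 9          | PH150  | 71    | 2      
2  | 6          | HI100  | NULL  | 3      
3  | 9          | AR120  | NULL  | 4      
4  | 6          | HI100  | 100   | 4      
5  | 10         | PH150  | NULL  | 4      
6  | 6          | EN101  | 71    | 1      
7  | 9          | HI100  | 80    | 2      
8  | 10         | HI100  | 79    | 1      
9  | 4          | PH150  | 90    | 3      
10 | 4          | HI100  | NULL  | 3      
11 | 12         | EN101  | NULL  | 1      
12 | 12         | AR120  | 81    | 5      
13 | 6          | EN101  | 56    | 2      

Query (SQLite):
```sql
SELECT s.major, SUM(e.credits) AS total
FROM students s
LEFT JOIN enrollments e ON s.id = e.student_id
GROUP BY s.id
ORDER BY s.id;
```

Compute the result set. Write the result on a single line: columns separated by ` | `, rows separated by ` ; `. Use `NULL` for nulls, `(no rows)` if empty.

Chemistry | 6 ; Art | 10 ; Econ | 8 ; Chemistry | 5 ; Art | 6

LEFT JOIN keeps every students row; unmatched ones get NULL for enrollments columns.
Group by students.id and compute SUM(e.credits). SUM over an all-NULL group is NULL.
  4: ids {9, 10} → SUM(e.credits)=6
  6: ids {2, 4, 6, 13} → SUM(e.credits)=10
  9: ids {1, 3, 7} → SUM(e.credits)=8
  10: ids {5, 8} → SUM(e.credits)=5
  12: ids {11, 12} → SUM(e.credits)=6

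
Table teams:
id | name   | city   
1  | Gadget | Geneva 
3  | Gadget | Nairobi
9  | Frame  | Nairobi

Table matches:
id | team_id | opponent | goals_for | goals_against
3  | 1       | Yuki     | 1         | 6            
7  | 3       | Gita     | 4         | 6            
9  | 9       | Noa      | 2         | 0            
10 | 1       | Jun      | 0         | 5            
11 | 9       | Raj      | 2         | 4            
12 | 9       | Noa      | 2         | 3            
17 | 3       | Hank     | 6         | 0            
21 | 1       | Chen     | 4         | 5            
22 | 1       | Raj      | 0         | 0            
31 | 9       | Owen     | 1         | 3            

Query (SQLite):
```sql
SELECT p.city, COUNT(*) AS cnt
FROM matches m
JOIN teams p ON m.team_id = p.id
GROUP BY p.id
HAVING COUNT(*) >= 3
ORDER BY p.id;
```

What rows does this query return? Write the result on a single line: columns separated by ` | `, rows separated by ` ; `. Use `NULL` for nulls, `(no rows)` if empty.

Join each matches row to its teams via team_id.
Group joined rows by teams.id; compute COUNT(*) per group.
HAVING: keep groups with count ≥ 3.
  1: ids {3, 10, 21, 22} → COUNT(*)=4
  3: ids {7, 17} → COUNT(*)=2
  9: ids {9, 11, 12, 31} → COUNT(*)=4

Geneva | 4 ; Nairobi | 4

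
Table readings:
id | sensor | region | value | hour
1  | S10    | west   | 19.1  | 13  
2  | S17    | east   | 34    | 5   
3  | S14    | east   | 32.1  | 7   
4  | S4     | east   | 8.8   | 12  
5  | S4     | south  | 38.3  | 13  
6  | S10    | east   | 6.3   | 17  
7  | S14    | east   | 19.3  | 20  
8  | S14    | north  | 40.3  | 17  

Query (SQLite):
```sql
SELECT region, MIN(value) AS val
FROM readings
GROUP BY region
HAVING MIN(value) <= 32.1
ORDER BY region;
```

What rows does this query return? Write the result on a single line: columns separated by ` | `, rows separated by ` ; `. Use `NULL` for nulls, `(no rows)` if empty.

Partition readings by region; compute MIN(value) within each group.
HAVING: keep groups where MIN(value) <= 32.1.
  east: ids {2, 3, 4, 6, 7} → MIN(value)=6.3
  north: ids {8} → MIN(value)=40.3
  south: ids {5} → MIN(value)=38.3
  west: ids {1} → MIN(value)=19.1

east | 6.3 ; west | 19.1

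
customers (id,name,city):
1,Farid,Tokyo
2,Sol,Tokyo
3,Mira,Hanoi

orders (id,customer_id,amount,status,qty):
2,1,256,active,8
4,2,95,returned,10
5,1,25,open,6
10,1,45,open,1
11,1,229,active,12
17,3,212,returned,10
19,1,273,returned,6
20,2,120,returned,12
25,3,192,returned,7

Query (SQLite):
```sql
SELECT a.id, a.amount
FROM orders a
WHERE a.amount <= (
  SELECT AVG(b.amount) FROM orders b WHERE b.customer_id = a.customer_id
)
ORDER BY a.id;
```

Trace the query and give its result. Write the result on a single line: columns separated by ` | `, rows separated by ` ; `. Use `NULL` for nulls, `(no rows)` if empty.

4 | 95 ; 5 | 25 ; 10 | 45 ; 25 | 192

For each orders row a, compute AVG(amount) over rows sharing a.customer_id.
Keep row a if a.amount <= that per-group AVG.
  customer_id=1: AVG(amount) = 165.6
  customer_id=2: AVG(amount) = 107.5
  customer_id=3: AVG(amount) = 202.0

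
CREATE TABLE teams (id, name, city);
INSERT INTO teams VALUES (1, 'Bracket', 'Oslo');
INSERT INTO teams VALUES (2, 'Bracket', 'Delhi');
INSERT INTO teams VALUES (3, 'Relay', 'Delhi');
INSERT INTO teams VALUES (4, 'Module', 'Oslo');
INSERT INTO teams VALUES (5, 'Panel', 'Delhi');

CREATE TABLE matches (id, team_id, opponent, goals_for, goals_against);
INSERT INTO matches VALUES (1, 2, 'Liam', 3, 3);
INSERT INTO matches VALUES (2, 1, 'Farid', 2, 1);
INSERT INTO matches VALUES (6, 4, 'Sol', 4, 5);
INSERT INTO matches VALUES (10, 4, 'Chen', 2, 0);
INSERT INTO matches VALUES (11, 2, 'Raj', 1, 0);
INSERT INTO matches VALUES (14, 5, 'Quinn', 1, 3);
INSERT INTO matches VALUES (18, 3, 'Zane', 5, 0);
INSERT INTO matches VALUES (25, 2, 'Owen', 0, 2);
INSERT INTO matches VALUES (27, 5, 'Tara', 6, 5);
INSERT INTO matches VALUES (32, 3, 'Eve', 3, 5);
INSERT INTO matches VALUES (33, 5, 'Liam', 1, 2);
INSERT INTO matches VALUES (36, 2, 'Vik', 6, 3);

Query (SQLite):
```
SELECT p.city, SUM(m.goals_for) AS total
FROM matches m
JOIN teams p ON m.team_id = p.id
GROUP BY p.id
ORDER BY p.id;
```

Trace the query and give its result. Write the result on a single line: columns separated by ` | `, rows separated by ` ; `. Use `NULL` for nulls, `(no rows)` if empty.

Join each matches row to its teams via team_id.
Group joined rows by teams.id; compute SUM(m.goals_for) per group.
  1: ids {2} → SUM(m.goals_for)=2
  2: ids {1, 11, 25, 36} → SUM(m.goals_for)=10
  3: ids {18, 32} → SUM(m.goals_for)=8
  4: ids {6, 10} → SUM(m.goals_for)=6
  5: ids {14, 27, 33} → SUM(m.goals_for)=8

Oslo | 2 ; Delhi | 10 ; Delhi | 8 ; Oslo | 6 ; Delhi | 8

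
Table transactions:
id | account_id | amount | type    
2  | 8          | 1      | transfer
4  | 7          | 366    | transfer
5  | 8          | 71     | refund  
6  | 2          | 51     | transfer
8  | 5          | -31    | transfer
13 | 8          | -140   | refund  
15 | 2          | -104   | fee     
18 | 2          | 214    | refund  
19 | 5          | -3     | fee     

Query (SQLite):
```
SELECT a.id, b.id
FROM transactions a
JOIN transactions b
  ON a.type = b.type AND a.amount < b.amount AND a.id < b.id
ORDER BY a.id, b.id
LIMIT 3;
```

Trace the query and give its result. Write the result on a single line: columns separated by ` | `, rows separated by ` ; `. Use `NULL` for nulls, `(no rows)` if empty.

2 | 4 ; 2 | 6 ; 5 | 18

Pairs (a,b) with same type, a.amount < b.amount, a.id < b.id.
type groups: fee:{15,19} refund:{5,13,18} transfer:{2,4,6,8}
Ordered by (a.id, b.id); first 3.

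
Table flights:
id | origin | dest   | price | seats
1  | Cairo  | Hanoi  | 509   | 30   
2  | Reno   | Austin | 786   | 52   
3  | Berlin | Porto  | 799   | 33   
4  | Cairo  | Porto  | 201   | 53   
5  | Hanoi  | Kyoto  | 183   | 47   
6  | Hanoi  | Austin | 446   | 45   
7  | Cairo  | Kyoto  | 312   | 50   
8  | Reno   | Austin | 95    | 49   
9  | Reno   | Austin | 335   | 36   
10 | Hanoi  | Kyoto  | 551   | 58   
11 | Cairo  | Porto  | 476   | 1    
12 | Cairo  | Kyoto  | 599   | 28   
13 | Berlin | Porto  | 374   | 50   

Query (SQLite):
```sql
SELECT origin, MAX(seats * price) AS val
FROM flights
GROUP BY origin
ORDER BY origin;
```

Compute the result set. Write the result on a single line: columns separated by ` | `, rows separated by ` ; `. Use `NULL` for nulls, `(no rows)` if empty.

Berlin | 26367 ; Cairo | 16772 ; Hanoi | 31958 ; Reno | 40872

For each row compute seats * price.
Group by origin; take MAX of the expression per group.
  Berlin: ids {3, 13} → MAX(seats * price)=26367
  Cairo: ids {1, 4, 7, 11, 12} → MAX(seats * price)=16772
  Hanoi: ids {5, 6, 10} → MAX(seats * price)=31958
  Reno: ids {2, 8, 9} → MAX(seats * price)=40872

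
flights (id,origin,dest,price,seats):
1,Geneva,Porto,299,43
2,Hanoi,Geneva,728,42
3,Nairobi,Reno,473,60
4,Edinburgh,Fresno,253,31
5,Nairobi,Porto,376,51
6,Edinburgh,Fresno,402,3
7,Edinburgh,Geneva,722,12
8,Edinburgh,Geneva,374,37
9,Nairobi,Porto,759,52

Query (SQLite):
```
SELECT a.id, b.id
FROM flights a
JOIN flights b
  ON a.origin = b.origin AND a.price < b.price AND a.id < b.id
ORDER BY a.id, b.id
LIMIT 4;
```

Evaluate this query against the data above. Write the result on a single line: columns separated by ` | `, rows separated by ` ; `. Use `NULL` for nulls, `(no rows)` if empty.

3 | 9 ; 4 | 6 ; 4 | 7 ; 4 | 8

Pairs (a,b) with same origin, a.price < b.price, a.id < b.id.
origin groups: Edinburgh:{4,6,7,8} Geneva:{1} Hanoi:{2} Nairobi:{3,5,9}
Ordered by (a.id, b.id); first 4.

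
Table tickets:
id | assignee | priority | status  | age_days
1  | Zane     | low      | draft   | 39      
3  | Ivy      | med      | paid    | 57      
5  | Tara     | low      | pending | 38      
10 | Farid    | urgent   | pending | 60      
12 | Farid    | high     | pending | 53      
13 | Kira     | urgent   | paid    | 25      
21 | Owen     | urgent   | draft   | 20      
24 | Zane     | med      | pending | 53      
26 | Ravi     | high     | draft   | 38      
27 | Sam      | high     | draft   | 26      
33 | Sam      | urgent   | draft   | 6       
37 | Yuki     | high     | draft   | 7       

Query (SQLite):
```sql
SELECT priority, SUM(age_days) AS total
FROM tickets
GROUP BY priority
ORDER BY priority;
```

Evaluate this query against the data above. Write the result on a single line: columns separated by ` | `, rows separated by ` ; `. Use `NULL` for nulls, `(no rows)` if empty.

Partition tickets by priority; compute SUM(age_days) within each group.
  high: ids {12, 26, 27, 37} → SUM(age_days)=124
  low: ids {1, 5} → SUM(age_days)=77
  med: ids {3, 24} → SUM(age_days)=110
  urgent: ids {10, 13, 21, 33} → SUM(age_days)=111

high | 124 ; low | 77 ; med | 110 ; urgent | 111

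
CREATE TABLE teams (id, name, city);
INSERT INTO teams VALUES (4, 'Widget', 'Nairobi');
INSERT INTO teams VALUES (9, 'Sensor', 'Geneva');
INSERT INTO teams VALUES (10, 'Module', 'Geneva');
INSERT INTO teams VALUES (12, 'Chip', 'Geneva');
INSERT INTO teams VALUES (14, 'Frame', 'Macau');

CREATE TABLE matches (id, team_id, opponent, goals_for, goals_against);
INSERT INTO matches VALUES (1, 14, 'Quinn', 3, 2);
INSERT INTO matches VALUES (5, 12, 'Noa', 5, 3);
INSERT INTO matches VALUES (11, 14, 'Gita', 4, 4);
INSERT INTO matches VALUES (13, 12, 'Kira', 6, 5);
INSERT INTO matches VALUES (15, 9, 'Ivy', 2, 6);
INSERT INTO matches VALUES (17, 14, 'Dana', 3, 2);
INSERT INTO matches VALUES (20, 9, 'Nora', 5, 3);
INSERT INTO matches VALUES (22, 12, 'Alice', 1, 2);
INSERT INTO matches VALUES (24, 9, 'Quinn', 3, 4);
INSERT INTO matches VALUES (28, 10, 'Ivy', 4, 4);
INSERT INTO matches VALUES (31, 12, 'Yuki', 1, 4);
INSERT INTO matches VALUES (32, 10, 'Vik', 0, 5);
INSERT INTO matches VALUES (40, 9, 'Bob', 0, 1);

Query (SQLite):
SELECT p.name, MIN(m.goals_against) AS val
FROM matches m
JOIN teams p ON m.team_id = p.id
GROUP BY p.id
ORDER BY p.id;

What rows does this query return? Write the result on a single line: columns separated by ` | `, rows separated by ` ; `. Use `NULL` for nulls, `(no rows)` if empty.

Join each matches row to its teams via team_id.
Group joined rows by teams.id; compute MIN(m.goals_against) per group.
  9: ids {15, 20, 24, 40} → MIN(m.goals_against)=1
  10: ids {28, 32} → MIN(m.goals_against)=4
  12: ids {5, 13, 22, 31} → MIN(m.goals_against)=2
  14: ids {1, 11, 17} → MIN(m.goals_against)=2

Sensor | 1 ; Module | 4 ; Chip | 2 ; Frame | 2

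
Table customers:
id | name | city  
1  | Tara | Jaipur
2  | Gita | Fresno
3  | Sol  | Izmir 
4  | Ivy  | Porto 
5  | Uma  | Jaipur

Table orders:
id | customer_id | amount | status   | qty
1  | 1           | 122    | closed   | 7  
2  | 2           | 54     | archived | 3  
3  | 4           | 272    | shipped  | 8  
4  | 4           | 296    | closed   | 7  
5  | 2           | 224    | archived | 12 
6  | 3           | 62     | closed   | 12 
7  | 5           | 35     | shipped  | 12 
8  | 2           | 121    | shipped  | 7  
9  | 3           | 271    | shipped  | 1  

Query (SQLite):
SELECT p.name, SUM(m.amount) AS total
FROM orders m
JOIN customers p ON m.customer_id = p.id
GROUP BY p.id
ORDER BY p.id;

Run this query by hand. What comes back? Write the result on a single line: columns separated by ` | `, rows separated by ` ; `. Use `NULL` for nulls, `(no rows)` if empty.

Tara | 122 ; Gita | 399 ; Sol | 333 ; Ivy | 568 ; Uma | 35

Join each orders row to its customers via customer_id.
Group joined rows by customers.id; compute SUM(m.amount) per group.
  1: ids {1} → SUM(m.amount)=122
  2: ids {2, 5, 8} → SUM(m.amount)=399
  3: ids {6, 9} → SUM(m.amount)=333
  4: ids {3, 4} → SUM(m.amount)=568
  5: ids {7} → SUM(m.amount)=35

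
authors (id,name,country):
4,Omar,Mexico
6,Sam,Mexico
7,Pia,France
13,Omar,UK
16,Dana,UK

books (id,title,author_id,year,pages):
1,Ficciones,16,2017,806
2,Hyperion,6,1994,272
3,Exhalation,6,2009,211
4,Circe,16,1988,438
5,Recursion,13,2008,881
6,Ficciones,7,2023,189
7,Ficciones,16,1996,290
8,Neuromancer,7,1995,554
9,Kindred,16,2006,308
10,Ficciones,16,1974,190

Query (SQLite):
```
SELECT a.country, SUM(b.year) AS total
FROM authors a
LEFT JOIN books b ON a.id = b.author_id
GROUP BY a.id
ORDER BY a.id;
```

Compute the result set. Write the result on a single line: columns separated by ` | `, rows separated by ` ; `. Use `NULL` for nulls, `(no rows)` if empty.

Mexico | NULL ; Mexico | 4003 ; France | 4018 ; UK | 2008 ; UK | 9981

LEFT JOIN keeps every authors row; unmatched ones get NULL for books columns.
Group by authors.id and compute SUM(b.year). SUM over an all-NULL group is NULL.
  4: ids {—} → SUM(b.year)=NULL
  6: ids {2, 3} → SUM(b.year)=4003
  7: ids {6, 8} → SUM(b.year)=4018
  13: ids {5} → SUM(b.year)=2008
  16: ids {1, 4, 7, 9, 10} → SUM(b.year)=9981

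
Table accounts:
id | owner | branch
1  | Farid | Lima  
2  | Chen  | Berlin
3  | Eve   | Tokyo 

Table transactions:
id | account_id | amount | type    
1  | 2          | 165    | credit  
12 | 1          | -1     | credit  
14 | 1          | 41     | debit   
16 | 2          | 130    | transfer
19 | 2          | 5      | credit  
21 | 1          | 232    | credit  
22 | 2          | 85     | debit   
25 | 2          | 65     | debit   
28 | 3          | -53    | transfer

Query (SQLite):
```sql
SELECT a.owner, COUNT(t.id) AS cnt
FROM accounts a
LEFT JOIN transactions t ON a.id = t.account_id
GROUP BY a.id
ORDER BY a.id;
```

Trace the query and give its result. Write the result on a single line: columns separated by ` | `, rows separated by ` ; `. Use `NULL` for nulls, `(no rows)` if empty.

LEFT JOIN keeps every accounts row; unmatched ones get NULL for transactions columns.
Group by accounts.id and compute COUNT(t.id). COUNT(col) of an all-NULL group is 0.
  1: ids {12, 14, 21} → COUNT(t.id)=3
  2: ids {1, 16, 19, 22, 25} → COUNT(t.id)=5
  3: ids {28} → COUNT(t.id)=1

Farid | 3 ; Chen | 5 ; Eve | 1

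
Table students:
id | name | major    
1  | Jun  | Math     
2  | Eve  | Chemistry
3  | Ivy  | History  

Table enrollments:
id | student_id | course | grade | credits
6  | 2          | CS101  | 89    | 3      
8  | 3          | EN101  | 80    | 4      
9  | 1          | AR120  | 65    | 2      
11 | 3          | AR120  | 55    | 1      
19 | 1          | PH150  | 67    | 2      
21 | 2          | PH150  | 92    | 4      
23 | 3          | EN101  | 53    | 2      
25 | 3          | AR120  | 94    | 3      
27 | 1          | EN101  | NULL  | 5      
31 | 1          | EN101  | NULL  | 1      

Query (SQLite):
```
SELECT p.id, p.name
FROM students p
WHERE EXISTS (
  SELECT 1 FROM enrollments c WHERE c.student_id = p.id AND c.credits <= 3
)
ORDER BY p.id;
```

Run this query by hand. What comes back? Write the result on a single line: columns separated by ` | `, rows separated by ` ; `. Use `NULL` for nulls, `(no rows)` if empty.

1 | Jun ; 2 | Eve ; 3 | Ivy

For each students row, check whether any enrollments with matching student_id has credits <= 3.
Keep rows where that is true.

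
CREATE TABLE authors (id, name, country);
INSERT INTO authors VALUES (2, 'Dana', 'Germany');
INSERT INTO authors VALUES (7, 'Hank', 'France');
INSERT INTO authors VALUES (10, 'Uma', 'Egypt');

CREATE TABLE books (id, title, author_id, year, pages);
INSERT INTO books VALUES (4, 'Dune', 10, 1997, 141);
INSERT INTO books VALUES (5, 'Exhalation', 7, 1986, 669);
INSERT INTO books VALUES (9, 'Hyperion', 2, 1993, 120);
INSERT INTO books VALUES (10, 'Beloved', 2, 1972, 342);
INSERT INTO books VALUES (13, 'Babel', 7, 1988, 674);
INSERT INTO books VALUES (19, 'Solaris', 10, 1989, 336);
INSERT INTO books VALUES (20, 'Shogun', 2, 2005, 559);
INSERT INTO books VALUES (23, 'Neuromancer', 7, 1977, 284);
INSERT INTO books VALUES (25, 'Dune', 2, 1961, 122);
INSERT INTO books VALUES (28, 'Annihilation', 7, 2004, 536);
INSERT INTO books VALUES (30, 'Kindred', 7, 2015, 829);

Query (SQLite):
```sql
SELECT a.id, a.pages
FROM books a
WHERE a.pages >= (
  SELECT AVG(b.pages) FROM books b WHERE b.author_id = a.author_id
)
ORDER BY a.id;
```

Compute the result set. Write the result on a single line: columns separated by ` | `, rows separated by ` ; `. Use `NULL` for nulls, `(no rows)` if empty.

5 | 669 ; 10 | 342 ; 13 | 674 ; 19 | 336 ; 20 | 559 ; 30 | 829

For each books row a, compute AVG(pages) over rows sharing a.author_id.
Keep row a if a.pages >= that per-group AVG.
  author_id=2: AVG(pages) = 285.75
  author_id=7: AVG(pages) = 598.4
  author_id=10: AVG(pages) = 238.5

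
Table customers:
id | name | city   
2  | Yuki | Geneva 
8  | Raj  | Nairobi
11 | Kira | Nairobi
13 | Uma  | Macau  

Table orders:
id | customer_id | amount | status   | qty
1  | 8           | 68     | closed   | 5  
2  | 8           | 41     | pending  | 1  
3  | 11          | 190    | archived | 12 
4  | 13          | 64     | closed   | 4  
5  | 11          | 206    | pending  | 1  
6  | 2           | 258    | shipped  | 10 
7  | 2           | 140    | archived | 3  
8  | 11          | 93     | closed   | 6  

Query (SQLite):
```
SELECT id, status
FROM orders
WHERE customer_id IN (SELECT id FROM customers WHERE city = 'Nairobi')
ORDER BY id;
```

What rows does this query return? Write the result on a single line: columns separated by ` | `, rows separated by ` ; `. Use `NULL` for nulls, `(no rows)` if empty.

Inner query: customers.id where city = 'Nairobi'.
Outer: keep orders rows whose customer_id is in that set.
Inner query → {8, 11}

1 | closed ; 2 | pending ; 3 | archived ; 5 | pending ; 8 | closed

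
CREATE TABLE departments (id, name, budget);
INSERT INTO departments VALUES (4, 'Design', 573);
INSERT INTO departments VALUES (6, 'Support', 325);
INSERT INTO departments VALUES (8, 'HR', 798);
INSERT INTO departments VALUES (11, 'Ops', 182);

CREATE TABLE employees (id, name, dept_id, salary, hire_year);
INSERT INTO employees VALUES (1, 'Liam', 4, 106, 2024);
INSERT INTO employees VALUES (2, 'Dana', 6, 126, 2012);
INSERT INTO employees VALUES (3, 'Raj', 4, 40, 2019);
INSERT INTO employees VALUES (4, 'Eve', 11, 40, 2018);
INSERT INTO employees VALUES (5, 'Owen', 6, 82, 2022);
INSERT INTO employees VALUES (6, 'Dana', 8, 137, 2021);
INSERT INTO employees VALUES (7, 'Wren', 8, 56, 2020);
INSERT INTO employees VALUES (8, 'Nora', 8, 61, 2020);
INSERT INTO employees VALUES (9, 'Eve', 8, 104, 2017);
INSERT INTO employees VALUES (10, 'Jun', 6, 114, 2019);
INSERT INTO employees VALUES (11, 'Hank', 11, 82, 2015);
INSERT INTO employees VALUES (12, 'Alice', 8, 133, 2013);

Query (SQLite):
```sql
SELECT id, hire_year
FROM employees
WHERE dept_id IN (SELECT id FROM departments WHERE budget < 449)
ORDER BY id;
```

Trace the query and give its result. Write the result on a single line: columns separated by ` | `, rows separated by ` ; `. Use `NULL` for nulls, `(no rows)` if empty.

2 | 2012 ; 4 | 2018 ; 5 | 2022 ; 10 | 2019 ; 11 | 2015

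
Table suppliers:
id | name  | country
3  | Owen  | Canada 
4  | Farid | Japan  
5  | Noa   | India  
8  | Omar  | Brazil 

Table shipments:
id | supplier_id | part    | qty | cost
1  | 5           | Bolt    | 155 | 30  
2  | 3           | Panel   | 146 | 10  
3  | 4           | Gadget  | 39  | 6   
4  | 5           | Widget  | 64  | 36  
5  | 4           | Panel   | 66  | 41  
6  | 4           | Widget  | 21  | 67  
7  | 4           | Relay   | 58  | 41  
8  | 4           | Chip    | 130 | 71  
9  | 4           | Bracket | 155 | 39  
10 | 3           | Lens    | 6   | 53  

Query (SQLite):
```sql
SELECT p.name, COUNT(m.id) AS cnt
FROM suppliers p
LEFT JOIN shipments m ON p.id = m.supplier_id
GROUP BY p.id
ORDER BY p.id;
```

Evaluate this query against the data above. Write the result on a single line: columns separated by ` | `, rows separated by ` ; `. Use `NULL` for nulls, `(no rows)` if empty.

Owen | 2 ; Farid | 6 ; Noa | 2 ; Omar | 0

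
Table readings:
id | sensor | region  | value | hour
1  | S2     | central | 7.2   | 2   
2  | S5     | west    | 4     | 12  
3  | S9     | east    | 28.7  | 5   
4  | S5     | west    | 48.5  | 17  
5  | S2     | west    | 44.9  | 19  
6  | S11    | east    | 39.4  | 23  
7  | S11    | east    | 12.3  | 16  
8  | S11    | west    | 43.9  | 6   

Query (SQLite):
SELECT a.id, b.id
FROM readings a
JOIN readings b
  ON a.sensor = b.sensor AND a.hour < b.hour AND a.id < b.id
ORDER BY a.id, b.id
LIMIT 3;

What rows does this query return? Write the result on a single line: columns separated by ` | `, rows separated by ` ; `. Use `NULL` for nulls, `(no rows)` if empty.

Pairs (a,b) with same sensor, a.hour < b.hour, a.id < b.id.
sensor groups: S11:{6,7,8} S2:{1,5} S5:{2,4} S9:{3}
Ordered by (a.id, b.id); first 3.

1 | 5 ; 2 | 4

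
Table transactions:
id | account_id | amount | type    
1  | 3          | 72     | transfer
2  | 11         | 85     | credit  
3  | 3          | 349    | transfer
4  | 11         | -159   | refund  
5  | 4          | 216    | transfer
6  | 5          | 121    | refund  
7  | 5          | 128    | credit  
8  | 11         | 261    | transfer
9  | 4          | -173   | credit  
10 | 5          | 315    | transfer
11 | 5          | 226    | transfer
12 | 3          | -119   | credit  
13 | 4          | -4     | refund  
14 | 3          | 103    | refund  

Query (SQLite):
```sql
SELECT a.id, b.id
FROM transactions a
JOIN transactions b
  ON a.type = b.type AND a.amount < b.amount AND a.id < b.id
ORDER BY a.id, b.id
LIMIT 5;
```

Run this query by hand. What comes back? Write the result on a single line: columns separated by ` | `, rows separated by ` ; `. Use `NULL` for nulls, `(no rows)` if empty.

Pairs (a,b) with same type, a.amount < b.amount, a.id < b.id.
type groups: credit:{2,7,9,12} refund:{4,6,13,14} transfer:{1,3,5,8,10,11}
Ordered by (a.id, b.id); first 5.

1 | 3 ; 1 | 5 ; 1 | 8 ; 1 | 10 ; 1 | 11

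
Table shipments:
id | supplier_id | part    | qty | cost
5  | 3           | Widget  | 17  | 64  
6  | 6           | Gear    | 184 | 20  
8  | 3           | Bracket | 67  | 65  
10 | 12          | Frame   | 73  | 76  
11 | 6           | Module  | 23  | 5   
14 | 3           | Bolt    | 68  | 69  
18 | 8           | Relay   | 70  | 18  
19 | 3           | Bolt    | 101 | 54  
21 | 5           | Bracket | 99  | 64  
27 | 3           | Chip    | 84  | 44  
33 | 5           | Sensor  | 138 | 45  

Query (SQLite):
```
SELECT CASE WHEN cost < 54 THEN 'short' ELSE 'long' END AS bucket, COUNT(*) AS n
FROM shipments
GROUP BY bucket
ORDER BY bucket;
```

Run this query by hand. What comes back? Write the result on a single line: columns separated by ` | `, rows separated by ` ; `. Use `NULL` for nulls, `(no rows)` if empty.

long | 6 ; short | 5

Bucket rows by cost < 54 → 'short' else 'long'; count each bucket.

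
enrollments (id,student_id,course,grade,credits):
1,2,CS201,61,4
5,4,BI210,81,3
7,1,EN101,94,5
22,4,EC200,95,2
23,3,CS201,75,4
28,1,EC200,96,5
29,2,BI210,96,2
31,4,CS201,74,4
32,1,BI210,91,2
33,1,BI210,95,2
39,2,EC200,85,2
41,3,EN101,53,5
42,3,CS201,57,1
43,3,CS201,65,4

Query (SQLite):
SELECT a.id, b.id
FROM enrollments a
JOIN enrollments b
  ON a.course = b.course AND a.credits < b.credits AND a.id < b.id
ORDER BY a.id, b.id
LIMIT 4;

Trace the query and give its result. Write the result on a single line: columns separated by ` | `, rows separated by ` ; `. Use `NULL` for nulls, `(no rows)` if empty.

Pairs (a,b) with same course, a.credits < b.credits, a.id < b.id.
course groups: BI210:{5,29,32,33} CS201:{1,23,31,42,43} EC200:{22,28,39} EN101:{7,41}
Ordered by (a.id, b.id); first 4.

22 | 28 ; 42 | 43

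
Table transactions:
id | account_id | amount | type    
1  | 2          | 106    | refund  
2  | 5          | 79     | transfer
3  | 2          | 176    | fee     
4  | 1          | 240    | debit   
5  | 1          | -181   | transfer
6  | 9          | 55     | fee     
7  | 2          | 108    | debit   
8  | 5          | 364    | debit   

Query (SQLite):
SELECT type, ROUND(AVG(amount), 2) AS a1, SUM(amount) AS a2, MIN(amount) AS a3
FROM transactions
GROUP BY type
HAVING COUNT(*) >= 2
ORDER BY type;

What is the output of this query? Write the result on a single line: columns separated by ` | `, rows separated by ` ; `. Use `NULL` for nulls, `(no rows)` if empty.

debit | 237.33 | 712 | 108 ; fee | 115.5 | 231 | 55 ; transfer | -51 | -102 | -181

Group transactions by type.
Per group compute: ROUND(AVG(amount), 2), SUM(amount), MIN(amount).
HAVING: drop groups with fewer than 2 rows.
  debit: ids {4, 7, 8} → ROUND(AVG(amount), 2)=237.33, SUM(amount)=712, MIN(amount)=108
  fee: ids {3, 6} → ROUND(AVG(amount), 2)=115.5, SUM(amount)=231, MIN(amount)=55
  refund: ids {1} → ROUND(AVG(amount), 2)=106, SUM(amount)=106, MIN(amount)=106
  transfer: ids {2, 5} → ROUND(AVG(amount), 2)=-51, SUM(amount)=-102, MIN(amount)=-181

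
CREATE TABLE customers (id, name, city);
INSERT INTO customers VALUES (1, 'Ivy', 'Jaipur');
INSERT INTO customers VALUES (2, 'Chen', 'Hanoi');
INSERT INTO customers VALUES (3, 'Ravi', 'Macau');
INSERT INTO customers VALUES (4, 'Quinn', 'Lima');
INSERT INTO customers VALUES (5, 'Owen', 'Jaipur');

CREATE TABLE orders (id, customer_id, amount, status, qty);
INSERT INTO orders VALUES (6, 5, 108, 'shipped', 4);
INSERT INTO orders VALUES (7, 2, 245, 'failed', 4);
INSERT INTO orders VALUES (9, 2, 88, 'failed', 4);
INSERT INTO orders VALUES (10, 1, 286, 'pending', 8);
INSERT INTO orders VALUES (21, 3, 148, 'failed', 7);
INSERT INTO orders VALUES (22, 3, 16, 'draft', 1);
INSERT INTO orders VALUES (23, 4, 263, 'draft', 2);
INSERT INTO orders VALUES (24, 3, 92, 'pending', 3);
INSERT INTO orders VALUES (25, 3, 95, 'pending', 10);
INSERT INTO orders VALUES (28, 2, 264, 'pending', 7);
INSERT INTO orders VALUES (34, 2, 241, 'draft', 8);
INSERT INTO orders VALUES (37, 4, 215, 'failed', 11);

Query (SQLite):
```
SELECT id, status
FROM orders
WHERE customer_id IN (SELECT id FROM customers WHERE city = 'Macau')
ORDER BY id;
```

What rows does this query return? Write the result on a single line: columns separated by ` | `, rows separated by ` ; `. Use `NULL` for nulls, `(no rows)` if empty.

21 | failed ; 22 | draft ; 24 | pending ; 25 | pending

Inner query: customers.id where city = 'Macau'.
Outer: keep orders rows whose customer_id is in that set.
Inner query → {3}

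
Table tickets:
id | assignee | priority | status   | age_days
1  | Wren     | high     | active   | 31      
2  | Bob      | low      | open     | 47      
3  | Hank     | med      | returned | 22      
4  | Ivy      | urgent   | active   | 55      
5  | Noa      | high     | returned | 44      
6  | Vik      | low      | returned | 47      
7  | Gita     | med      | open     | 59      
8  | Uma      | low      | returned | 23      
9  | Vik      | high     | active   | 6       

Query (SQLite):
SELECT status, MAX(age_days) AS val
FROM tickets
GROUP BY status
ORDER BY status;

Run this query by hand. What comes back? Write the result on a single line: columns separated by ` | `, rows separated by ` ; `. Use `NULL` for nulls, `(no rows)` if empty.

active | 55 ; open | 59 ; returned | 47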